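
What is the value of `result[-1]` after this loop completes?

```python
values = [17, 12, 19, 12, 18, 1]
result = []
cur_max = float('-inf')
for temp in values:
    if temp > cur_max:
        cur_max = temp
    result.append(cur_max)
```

Running max ends at 19
`result` takes the values: [] → [17] → [17, 17] → [17, 17, 19] → [17, 17, 19, 19] → [17, 17, 19, 19, 19] → [17, 17, 19, 19, 19, 19]
So `result[-1]` = 19

Answer: 19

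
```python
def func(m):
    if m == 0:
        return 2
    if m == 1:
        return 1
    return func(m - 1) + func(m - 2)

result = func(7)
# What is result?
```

Build up from base cases: func(0)=2, func(1)=1, func(2)=3, func(3)=4, func(4)=7, func(5)=11, func(6)=18, ..., func(7)=29

Answer: 29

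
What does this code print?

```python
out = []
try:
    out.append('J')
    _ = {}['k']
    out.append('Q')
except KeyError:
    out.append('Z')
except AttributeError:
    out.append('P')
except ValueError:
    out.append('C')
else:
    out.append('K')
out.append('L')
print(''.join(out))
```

Execution trace: 'J' (try body) → 'Z' (except KeyError) → 'L' (after the try/except). Output: JZL

Answer: JZL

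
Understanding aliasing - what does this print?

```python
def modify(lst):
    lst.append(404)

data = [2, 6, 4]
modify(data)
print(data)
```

Key concept: function modifies passed list.
Step by step:
`data = [2, 6, 4]` → data = [2, 6, 4]
`modify(data)` → data = [2, 6, 4, 404]
`print(data)` → prints [2, 6, 4, 404]

Answer: [2, 6, 4, 404]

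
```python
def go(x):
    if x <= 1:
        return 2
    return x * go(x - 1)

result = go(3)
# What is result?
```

go(3) = 3 * 2 * 2 = 12

Answer: 12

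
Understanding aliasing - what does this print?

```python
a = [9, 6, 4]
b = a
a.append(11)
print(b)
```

Key concept: basic list aliasing.
Step by step:
`a = [9, 6, 4]` → a = [9, 6, 4]
`b = a` → b = [9, 6, 4] (same object as a)
`a.append(11)` → a = [9, 6, 4, 11] (same object as b); b = [9, 6, 4, 11] (same object as a)
`print(b)` → prints [9, 6, 4, 11]

Answer: [9, 6, 4, 11]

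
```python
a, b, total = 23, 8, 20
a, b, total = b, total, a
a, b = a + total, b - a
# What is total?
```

Trace:
`a, b, total = 23, 8, 20` → a = 23; b = 8; total = 20
`a, b, total = b, total, a` → a = 8; b = 20; total = 23
`a, b = a + total, b - a` → a = 31; b = 12
So total = 23

Answer: 23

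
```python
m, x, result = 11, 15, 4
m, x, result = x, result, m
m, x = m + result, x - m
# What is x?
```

Trace:
`m, x, result = 11, 15, 4` → m = 11; x = 15; result = 4
`m, x, result = x, result, m` → m = 15; x = 4; result = 11
`m, x = m + result, x - m` → m = 26; x = -11
So x = -11

Answer: -11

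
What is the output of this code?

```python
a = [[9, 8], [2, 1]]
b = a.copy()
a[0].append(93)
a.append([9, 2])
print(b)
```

Key concept: shallow copy with nested lists.
Step by step:
`a = [[9, 8], [2, 1]]` → a = [[9, 8], [2, 1]]
`b = a.copy()` → b = [[9, 8], [2, 1]]
`a[0].append(93)` → a = [[9, 8, 93], [2, 1]]; b = [[9, 8, 93], [2, 1]]
`a.append([9, 2])` → a = [[9, 8, 93], [2, 1], [9, 2]]
`print(b)` → prints [[9, 8, 93], [2, 1]]

Answer: [[9, 8, 93], [2, 1]]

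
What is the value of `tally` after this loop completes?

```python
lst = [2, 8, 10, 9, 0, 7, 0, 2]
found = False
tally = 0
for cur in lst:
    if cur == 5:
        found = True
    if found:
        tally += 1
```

Count elements after first 5 in [2, 8, 10, 9, 0, 7, 0, 2]
`tally` takes the values: 0

Answer: 0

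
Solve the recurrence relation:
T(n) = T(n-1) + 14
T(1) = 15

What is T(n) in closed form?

Unrolling: T(n) = T(1) + 14·(n-1) = 15 + 14(n-1) = 14n + 1.

Answer: T(n) = 14n + 1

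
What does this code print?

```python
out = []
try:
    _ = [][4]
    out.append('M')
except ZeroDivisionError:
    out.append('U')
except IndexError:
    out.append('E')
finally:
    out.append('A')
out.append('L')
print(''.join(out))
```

Execution trace: 'E' (except IndexError) → 'A' (finally) → 'L' (after the try/except). Output: EAL

Answer: EAL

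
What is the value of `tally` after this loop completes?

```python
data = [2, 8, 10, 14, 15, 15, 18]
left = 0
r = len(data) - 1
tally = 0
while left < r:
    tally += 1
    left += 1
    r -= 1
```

Iterations until pointers meet (list length 7)
`tally` takes the values: 0 → 1 → 2 → 3

Answer: 3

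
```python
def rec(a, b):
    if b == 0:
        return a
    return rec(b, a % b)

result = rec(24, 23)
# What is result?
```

rec(24, 23) -> rec(23, 1) -> rec(1, 0) -> 1

Answer: 1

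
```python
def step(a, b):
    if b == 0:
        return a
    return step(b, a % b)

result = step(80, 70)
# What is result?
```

step(80, 70) -> step(70, 10) -> step(10, 0) -> 10

Answer: 10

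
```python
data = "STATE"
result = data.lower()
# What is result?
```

Trace:
`data = "STATE"` → data = 'STATE'
`result = data.lower()` → result = 'state'
So result = 'state'

Answer: 'state'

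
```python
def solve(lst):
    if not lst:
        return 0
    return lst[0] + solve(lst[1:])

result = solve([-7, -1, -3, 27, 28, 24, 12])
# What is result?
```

(-7) + (-1) + (-3) + 27 + 28 + 24 + 12 + 0 = 80

Answer: 80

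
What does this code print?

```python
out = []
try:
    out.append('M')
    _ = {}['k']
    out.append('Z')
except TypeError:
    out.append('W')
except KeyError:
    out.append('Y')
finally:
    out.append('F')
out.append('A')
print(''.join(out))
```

Execution trace: 'M' (try body) → 'Y' (except KeyError) → 'F' (finally) → 'A' (after the try/except). Output: MYFA

Answer: MYFA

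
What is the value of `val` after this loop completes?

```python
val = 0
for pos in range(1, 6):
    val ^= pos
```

XOR of 1 to 5
`val` takes the values: 0 → 1 → 3 → 0 → 4 → 1

Answer: 1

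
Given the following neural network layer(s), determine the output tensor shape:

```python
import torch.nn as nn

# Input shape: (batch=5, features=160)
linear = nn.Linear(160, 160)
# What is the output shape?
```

Input: (5, 160) -> Output: (5, 160)

Answer: (5, 160)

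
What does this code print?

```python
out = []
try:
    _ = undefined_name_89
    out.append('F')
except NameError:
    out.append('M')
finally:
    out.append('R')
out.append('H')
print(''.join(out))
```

Execution trace: 'M' (except NameError) → 'R' (finally) → 'H' (after the try/except). Output: MRH

Answer: MRH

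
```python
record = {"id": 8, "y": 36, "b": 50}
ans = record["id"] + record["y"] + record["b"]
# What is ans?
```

Trace:
`record = {"id": 8, "y": 36, "b": 50}` → record = {'id': 8, 'y': 36, 'b': 50}
`ans = record["id"] + record["y"] + record["b"]` → ans = 94
So ans = 94

Answer: 94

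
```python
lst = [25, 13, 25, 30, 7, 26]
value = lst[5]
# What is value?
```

Trace:
`lst = [25, 13, 25, 30, 7, 26]` → lst = [25, 13, 25, 30, 7, 26]
`value = lst[5]` → value = 26
So value = 26

Answer: 26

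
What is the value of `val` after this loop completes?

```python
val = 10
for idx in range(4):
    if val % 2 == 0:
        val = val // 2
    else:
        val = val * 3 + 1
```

Collatz-style transformation from 10
`val` takes the values: 10 → 5 → 16 → 8 → 4

Answer: 4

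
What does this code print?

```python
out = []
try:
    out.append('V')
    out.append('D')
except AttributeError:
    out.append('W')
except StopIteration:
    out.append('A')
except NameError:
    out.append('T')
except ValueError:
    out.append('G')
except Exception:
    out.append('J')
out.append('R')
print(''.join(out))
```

Execution trace: 'V' (try body) → 'D' (try body, no exception) → 'R' (after the try/except). Output: VDR

Answer: VDR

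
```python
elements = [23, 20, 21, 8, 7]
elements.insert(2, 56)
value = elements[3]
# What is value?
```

Trace:
`elements = [23, 20, 21, 8, 7]` → elements = [23, 20, 21, 8, 7]
`elements.insert(2, 56)` → elements = [23, 20, 56, 21, 8, 7]
`value = elements[3]` → value = 21
So value = 21

Answer: 21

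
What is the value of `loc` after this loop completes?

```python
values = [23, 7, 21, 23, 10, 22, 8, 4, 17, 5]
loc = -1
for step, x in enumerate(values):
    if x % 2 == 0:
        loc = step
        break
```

First even number index in [23, 7, 21, 23, 10, 22, 8, 4, 17, 5]
`loc` takes the values: -1 → 4

Answer: 4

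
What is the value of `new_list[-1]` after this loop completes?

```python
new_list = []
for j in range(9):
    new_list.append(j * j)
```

Last element of squares 0 to 8
`new_list` takes the values: [] → [0] → [0, 1] → [0, 1, 4] → [0, 1, 4, 9] → [0, 1, 4, 9, 16] → [0, 1, 4, 9, 16, 25] → [0, 1, 4, 9, 16, 25, 36] → [0, 1, 4, 9, 16, 25, 36, 49] → [0, 1, 4, 9, 16, 25, 36, 49, 64]
So `new_list[-1]` = 64

Answer: 64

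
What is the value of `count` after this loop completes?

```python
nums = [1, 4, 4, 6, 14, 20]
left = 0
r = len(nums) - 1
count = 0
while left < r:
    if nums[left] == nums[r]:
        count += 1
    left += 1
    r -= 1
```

Count matching pairs from ends
`count` takes the values: 0

Answer: 0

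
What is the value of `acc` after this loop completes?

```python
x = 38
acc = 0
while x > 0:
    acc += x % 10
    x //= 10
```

Sum digits of 38
`acc` takes the values: 0 → 8 → 11

Answer: 11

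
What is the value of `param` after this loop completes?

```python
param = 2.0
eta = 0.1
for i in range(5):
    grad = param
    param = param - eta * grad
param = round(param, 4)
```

Gradient descent: w = 2.0 * (1 - 0.1)^5
`param` takes the values: 2.0 → 1.8 → 1.62 → 1.458 → 1.3122 → 1.18098 → 1.181

Answer: 1.181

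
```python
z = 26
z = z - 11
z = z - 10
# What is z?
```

Trace:
`z = 26` → z = 26
`z = z - 11` → z = 15
`z = z - 10` → z = 5
So z = 5

Answer: 5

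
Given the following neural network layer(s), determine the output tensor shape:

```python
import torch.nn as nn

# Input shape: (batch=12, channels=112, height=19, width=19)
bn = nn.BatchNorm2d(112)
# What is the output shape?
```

Input: (12, 112, 19, 19) -> Output: (12, 112, 19, 19)

Answer: (12, 112, 19, 19)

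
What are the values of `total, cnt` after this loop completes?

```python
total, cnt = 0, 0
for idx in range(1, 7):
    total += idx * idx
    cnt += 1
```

Sum of squares and count
`total, cnt` takes the values: (0, 0) → (1, 0) → (1, 1) → (5, 1) → (5, 2) → (14, 2) → (14, 3) → (30, 3) → (30, 4) → (55, 4) → (55, 5) → (91, 5) → (91, 6)

Answer: 91, 6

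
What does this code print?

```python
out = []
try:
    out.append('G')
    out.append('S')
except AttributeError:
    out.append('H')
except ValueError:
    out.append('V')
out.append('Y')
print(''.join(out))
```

Execution trace: 'G' (try body) → 'S' (try body, no exception) → 'Y' (after the try/except). Output: GSY

Answer: GSY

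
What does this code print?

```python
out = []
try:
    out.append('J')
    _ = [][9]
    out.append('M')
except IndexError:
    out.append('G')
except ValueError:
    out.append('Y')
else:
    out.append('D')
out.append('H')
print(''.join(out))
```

Execution trace: 'J' (try body) → 'G' (except IndexError) → 'H' (after the try/except). Output: JGH

Answer: JGH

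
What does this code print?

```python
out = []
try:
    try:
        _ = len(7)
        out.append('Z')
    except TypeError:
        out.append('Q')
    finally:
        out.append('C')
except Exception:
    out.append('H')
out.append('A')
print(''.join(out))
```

Execution trace: 'Q' (inner except TypeError) → 'C' (inner finally) → 'A' (after the try/except). Output: QCA

Answer: QCA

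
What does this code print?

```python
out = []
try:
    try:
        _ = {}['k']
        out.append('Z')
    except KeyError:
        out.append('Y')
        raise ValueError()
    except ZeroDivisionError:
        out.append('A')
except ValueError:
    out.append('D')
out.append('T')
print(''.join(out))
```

Execution trace: 'Y' (inner except KeyError) → 'D' (outer except ValueError) → 'T' (after the try/except). Output: YDT

Answer: YDT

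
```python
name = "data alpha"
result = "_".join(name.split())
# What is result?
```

Trace:
`name = "data alpha"` → name = 'data alpha'
`result = "_".join(name.split())` → result = 'data_alpha'
So result = 'data_alpha'

Answer: 'data_alpha'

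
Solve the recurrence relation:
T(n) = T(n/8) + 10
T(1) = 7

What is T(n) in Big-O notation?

Each step divides n by 8 and adds 10. After log_8(n) steps we reach T(1)=7. So T(n) = 10·log_8(n) + 7 = O(log n).

Answer: O(log n)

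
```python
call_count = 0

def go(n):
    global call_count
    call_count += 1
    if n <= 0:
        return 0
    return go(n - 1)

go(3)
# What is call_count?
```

Linear recursion stepping by 1: 4 calls from n=3 down to ≤0.

Answer: 4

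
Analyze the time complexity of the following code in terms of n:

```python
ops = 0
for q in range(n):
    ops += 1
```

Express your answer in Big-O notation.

Each loop level contributes: n. Multiplying the contributions gives O(n).

Answer: O(n)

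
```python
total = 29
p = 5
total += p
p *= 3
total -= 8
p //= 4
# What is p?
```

Trace:
`total = 29` → total = 29
`p = 5` → p = 5
`total += p` → total = 34
`p *= 3` → p = 15
`total -= 8` → total = 26
`p //= 4` → p = 3
So p = 3

Answer: 3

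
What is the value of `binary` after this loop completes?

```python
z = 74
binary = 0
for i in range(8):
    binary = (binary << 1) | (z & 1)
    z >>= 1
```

Reverse lowest 8 bits of 74
`binary` takes the values: 0 → 1 → 2 → 5 → 10 → 20 → 41 → 82

Answer: 82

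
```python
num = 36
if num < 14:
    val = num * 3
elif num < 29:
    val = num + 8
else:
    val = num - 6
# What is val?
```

Trace:
`num = 36` → num = 36
`if num < 14: ...` → num < 14 is False, num < 29 is False, take else branch → val = 30
So val = 30

Answer: 30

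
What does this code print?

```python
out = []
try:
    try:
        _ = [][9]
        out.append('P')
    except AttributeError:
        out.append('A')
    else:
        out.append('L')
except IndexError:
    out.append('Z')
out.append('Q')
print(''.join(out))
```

Execution trace: 'Z' (outer except IndexError) → 'Q' (after the try/except). Output: ZQ

Answer: ZQ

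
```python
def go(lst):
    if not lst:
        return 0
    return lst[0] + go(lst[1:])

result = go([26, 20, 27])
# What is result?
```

26 + 20 + 27 + 0 = 73

Answer: 73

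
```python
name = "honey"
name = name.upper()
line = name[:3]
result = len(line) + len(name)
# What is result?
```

Trace:
`name = "honey"` → name = 'honey'
`name = name.upper()` → name = 'HONEY'
`line = name[:3]` → line = 'HON'
`result = len(line) + len(name)` → result = 8
So result = 8

Answer: 8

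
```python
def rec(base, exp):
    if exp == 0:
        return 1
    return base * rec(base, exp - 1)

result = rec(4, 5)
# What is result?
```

rec(4, 5) = 4 * 4 * 4 * 4 * 4 = 1024

Answer: 1024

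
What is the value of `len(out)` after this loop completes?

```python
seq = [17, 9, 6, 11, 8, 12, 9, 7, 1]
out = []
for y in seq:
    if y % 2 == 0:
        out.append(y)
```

Count even numbers in [17, 9, 6, 11, 8, 12, 9, 7, 1]
`out` takes the values: [] → [6] → [6, 8] → [6, 8, 12]
So `len(out)` = 3

Answer: 3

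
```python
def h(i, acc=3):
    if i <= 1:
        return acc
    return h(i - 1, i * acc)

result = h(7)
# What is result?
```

Accumulator trace (n, acc): (7, 3) -> (6, 21) -> (5, 126) -> (4, 630) -> (3, 2520) -> (2, 7560) -> (1, 15120) -> return 15120

Answer: 15120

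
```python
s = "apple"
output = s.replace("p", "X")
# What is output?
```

Trace:
`s = "apple"` → s = 'apple'
`output = s.replace("p", "X")` → output = 'aXXle'
So output = 'aXXle'

Answer: 'aXXle'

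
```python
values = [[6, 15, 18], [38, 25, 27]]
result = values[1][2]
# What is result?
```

Trace:
`values = [[6, 15, 18], [38, 25, 27]]` → values = [[6, 15, 18], [38, 25, 27]]
`result = values[1][2]` → result = 27
So result = 27

Answer: 27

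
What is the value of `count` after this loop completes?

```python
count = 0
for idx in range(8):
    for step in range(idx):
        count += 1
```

Triangle number: 0+1+2+...+7
`count` takes the values: 0 → 1 → 2 → 3 → 4 → 5 → 6 → 7 → 8 → 9 → 10 → 11 → 12 → 13 → 14 → 15 → 16 → 17 → 18 → 19 → 20 → 21 → 22 → 23 → 24 → 25 → 26 → 27 → 28

Answer: 28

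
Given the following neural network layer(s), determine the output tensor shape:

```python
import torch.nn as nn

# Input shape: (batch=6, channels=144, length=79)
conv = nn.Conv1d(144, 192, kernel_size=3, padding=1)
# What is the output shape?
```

Input: (6, 144, 79) -> Output: (6, 192, 79)

Answer: (6, 192, 79)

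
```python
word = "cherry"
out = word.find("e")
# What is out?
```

Trace:
`word = "cherry"` → word = 'cherry'
`out = word.find("e")` → out = 2
So out = 2

Answer: 2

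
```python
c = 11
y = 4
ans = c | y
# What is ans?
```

Trace:
`c = 11` → c = 11
`y = 4` → y = 4
`ans = c | y` → ans = 15
So ans = 15

Answer: 15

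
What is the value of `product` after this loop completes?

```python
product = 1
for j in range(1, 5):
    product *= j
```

4! = 24
`product` takes the values: 1 → 2 → 6 → 24

Answer: 24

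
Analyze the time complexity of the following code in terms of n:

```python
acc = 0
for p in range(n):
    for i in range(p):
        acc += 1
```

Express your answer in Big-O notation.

Each loop level contributes: n × n. Multiplying the contributions gives O(n^2).

Answer: O(n^2)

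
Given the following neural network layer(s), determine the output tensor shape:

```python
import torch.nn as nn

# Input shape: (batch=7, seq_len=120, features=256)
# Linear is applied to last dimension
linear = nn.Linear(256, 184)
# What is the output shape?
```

Input: (7, 120, 256) -> Output: (7, 120, 184)

Answer: (7, 120, 184)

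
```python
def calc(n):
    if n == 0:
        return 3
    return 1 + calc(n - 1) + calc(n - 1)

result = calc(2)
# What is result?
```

calc(n) = 1 + 2·calc(n-1), calc(0)=3. Closed form: (3+1)·2^2 - 1 = 15.

Answer: 15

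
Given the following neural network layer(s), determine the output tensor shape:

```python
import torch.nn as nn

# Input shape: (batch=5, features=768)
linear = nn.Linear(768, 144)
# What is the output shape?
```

Input: (5, 768) -> Output: (5, 144)

Answer: (5, 144)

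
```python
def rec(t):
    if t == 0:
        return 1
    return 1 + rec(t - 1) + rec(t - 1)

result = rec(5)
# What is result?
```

rec(t) = 1 + 2·rec(t-1), rec(0)=1. Closed form: (1+1)·2^5 - 1 = 63.

Answer: 63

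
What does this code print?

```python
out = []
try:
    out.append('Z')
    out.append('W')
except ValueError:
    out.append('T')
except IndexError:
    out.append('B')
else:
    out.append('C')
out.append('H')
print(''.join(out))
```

Execution trace: 'Z' (try body) → 'W' (try body, no exception) → 'C' (else) → 'H' (after the try/except). Output: ZWCH

Answer: ZWCH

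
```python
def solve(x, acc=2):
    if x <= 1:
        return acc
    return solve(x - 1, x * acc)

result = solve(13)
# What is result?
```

Accumulator trace (n, acc): (13, 2) -> (12, 26) -> (11, 312) -> (10, 3432) -> (9, 34320) -> (8, 308880) -> (7, 2471040) -> (6, 17297280) -> (5, 103783680) -> (4, 518918400) -> (3, 2075673600) -> (2, 6227020800) -> (1, 12454041600) -> return 12454041600

Answer: 12454041600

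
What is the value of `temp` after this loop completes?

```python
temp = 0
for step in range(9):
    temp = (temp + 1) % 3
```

Increment mod 3, 9 times = 0
`temp` takes the values: 0 → 1 → 2 → 0 → 1 → 2 → 0 → 1 → 2 → 0

Answer: 0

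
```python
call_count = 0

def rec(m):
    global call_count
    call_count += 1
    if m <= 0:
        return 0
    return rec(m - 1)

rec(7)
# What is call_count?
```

Linear recursion stepping by 1: 8 calls from m=7 down to ≤0.

Answer: 8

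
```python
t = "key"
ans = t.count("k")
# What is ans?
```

Trace:
`t = "key"` → t = 'key'
`ans = t.count("k")` → ans = 1
So ans = 1

Answer: 1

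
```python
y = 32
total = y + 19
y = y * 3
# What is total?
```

Trace:
`y = 32` → y = 32
`total = y + 19` → total = 51
`y = y * 3` → y = 96
So total = 51

Answer: 51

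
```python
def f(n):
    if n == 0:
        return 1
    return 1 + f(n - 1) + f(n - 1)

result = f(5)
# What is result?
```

f(n) = 1 + 2·f(n-1), f(0)=1. Closed form: (1+1)·2^5 - 1 = 63.

Answer: 63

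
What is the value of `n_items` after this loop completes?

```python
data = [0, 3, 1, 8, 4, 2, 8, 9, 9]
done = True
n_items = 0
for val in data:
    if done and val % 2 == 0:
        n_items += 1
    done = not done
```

Count even values at even positions
`n_items` takes the values: 0 → 1 → 2 → 3

Answer: 3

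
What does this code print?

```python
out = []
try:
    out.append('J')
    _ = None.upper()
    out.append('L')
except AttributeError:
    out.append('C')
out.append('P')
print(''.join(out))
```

Execution trace: 'J' (try body) → 'C' (except AttributeError) → 'P' (after the try/except). Output: JCP

Answer: JCP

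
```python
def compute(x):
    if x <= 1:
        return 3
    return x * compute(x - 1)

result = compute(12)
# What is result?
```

compute(12) = 12 * 11 * 10 * 9 * 8 * 7 * 6 * 5 * 4 * 3 * 2 * 3 = 1437004800

Answer: 1437004800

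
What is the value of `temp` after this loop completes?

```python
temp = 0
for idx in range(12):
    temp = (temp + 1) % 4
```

Increment mod 4, 12 times = 0
`temp` takes the values: 0 → 1 → 2 → 3 → 0 → 1 → 2 → 3 → 0 → 1 → 2 → 3 → 0

Answer: 0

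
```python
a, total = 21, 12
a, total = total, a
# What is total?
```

Trace:
`a, total = 21, 12` → a = 21; total = 12
`a, total = total, a` → a = 12; total = 21
So total = 21

Answer: 21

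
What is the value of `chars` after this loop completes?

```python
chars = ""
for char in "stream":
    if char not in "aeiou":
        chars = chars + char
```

Remove vowels from 'stream'
`chars` takes the values: "" → "s" → "st" → "str" → "strm"

Answer: "strm"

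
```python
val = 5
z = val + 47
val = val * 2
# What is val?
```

Trace:
`val = 5` → val = 5
`z = val + 47` → z = 52
`val = val * 2` → val = 10
So val = 10

Answer: 10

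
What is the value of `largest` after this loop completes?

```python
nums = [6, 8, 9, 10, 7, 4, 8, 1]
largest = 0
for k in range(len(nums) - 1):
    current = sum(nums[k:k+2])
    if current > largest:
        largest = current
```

Max sum of 2-element window in [6, 8, 9, 10, 7, 4, 8, 1]
`largest` takes the values: 0 → 14 → 17 → 19

Answer: 19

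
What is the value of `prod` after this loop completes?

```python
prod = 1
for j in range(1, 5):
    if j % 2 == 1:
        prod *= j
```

Product of odd numbers 1 to 4
`prod` takes the values: 1 → 3

Answer: 3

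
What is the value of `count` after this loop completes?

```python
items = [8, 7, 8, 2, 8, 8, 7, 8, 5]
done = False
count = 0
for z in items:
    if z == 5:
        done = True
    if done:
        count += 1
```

Count elements after first 5 in [8, 7, 8, 2, 8, 8, 7, 8, 5]
`count` takes the values: 0 → 1

Answer: 1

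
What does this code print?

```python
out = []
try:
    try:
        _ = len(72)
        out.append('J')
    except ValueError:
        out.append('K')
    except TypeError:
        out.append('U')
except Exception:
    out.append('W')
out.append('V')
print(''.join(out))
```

Execution trace: 'U' (inner except TypeError) → 'V' (after the try/except). Output: UV

Answer: UV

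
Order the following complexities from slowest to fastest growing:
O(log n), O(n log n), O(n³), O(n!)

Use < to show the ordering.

Ordered by growth rate: O(log n) < O(n log n) < O(n³) < O(n!)

Answer: O(log n) < O(n log n) < O(n³) < O(n!)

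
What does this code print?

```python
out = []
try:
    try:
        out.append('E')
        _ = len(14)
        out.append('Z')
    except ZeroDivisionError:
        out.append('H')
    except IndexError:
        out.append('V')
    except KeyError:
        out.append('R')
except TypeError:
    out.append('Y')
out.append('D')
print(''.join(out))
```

Execution trace: 'E' (try body) → 'Y' (outer except TypeError) → 'D' (after the try/except). Output: EYD

Answer: EYD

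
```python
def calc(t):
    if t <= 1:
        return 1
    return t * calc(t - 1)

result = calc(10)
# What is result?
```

calc(10) = 10 * 9 * 8 * 7 * 6 * 5 * 4 * 3 * 2 * 1 = 3628800

Answer: 3628800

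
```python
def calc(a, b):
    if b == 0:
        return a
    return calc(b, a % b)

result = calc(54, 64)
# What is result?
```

calc(54, 64) -> calc(64, 54) -> calc(54, 10) -> calc(10, 4) -> calc(4, 2) -> calc(2, 0) -> 2

Answer: 2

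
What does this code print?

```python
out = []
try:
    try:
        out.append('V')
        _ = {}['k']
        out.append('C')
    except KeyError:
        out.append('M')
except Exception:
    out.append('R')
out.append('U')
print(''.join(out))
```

Execution trace: 'V' (inner try body) → 'M' (inner except KeyError) → 'U' (after the try/except). Output: VMU

Answer: VMU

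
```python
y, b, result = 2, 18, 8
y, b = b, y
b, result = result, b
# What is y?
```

Trace:
`y, b, result = 2, 18, 8` → y = 2; b = 18; result = 8
`y, b = b, y` → y = 18; b = 2
`b, result = result, b` → b = 8; result = 2
So y = 18

Answer: 18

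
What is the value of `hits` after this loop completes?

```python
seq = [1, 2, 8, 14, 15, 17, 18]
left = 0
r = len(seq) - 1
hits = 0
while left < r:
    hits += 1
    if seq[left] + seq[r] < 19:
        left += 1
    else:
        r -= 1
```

Steps to find pair summing to 19
`hits` takes the values: 0 → 1 → 2 → 3 → 4 → 5 → 6

Answer: 6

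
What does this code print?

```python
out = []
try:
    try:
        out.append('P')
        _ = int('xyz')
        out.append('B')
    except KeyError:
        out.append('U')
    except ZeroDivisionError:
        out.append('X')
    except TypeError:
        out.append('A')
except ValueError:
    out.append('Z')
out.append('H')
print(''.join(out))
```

Execution trace: 'P' (try body) → 'Z' (outer except ValueError) → 'H' (after the try/except). Output: PZH

Answer: PZH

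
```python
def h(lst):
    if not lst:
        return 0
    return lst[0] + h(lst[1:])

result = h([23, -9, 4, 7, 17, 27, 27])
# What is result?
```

23 + (-9) + 4 + 7 + 17 + 27 + 27 + 0 = 96

Answer: 96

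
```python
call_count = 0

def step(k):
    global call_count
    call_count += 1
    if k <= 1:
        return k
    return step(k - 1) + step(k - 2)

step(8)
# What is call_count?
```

Calls(k) = 1 + Calls(k-1) + Calls(k-2); Calls(0)=Calls(1)=1. For k=8 this gives 67.

Answer: 67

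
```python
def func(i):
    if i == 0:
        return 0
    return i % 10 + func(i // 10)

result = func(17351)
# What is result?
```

Sum of digits of 17351: 1 + 5 + 3 + 7 + 1 = 17

Answer: 17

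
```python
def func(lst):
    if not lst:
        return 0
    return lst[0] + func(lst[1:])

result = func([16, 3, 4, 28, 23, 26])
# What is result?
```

16 + 3 + 4 + 28 + 23 + 26 + 0 = 100

Answer: 100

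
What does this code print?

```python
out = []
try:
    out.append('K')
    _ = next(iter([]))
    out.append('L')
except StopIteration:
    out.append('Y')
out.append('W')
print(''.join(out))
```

Execution trace: 'K' (try body) → 'Y' (except StopIteration) → 'W' (after the try/except). Output: KYW

Answer: KYW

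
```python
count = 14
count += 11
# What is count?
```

Trace:
`count = 14` → count = 14
`count += 11` → count = 25
So count = 25

Answer: 25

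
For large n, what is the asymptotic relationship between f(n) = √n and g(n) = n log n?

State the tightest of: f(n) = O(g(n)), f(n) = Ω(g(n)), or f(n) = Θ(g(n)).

√n vs n log n: f(n) = O(g(n)) but not Ω(g(n)) — n log n grows strictly faster than √n.

Answer: f(n) = O(g(n)) but not Ω(g(n)) — n log n grows strictly faster than √n.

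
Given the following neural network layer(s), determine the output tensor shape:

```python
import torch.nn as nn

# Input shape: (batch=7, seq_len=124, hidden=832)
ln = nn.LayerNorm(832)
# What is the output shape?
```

Input: (7, 124, 832) -> Output: (7, 124, 832)

Answer: (7, 124, 832)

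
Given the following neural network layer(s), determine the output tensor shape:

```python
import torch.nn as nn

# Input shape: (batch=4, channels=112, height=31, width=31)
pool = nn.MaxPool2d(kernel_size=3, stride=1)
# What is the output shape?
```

Input: (4, 112, 31, 31) -> Output: (4, 112, 29, 29)

Answer: (4, 112, 29, 29)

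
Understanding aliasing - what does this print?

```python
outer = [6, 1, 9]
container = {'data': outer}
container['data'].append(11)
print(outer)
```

Key concept: dict holds reference to list.
Step by step:
`outer = [6, 1, 9]` → outer = [6, 1, 9]
`container = {'data': outer}` → container = {'data': [6, 1, 9]}
`container['data'].append(11)` → outer = [6, 1, 9, 11]; container = {'data': [6, 1, 9, 11]}
`print(outer)` → prints [6, 1, 9, 11]

Answer: [6, 1, 9, 11]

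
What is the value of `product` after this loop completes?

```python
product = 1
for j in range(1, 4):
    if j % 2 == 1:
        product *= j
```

Product of odd numbers 1 to 3
`product` takes the values: 1 → 3

Answer: 3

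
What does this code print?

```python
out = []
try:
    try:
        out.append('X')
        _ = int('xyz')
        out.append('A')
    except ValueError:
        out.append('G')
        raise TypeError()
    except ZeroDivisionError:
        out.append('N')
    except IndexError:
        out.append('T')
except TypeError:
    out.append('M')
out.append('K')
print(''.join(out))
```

Execution trace: 'X' (try body) → 'G' (except ValueError) → 'M' (outer except TypeError) → 'K' (after the try/except). Output: XGMK

Answer: XGMK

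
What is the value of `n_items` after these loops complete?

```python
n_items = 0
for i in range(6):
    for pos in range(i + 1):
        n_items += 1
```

Triangle: 1 + 2 + ... + 6
`n_items` takes the values: 0 → 1 → 2 → 3 → 4 → 5 → 6 → 7 → 8 → 9 → 10 → 11 → 12 → 13 → 14 → 15 → 16 → 17 → 18 → 19 → 20 → 21

Answer: 21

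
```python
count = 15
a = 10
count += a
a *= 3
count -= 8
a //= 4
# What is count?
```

Trace:
`count = 15` → count = 15
`a = 10` → a = 10
`count += a` → count = 25
`a *= 3` → a = 30
`count -= 8` → count = 17
`a //= 4` → a = 7
So count = 17

Answer: 17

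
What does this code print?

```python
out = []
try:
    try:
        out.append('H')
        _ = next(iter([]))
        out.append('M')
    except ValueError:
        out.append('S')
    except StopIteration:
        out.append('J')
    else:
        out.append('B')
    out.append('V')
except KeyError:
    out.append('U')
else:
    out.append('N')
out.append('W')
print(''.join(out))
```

Execution trace: 'H' (inner try body) → 'J' (inner except StopIteration) → 'V' (try body, no exception) → 'N' (else) → 'W' (after the try/except). Output: HJVNW

Answer: HJVNW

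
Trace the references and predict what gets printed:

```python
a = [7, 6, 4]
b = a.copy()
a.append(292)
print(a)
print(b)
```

Key concept: list.copy() creates independent copy.
Step by step:
`a = [7, 6, 4]` → a = [7, 6, 4]
`b = a.copy()` → b = [7, 6, 4]
`a.append(292)` → a = [7, 6, 4, 292]
`print(a)` → prints [7, 6, 4, 292]
`print(b)` → prints [7, 6, 4]

Answer:
[7, 6, 4, 292]
[7, 6, 4]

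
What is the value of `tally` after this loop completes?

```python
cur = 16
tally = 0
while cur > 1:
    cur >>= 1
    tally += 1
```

Count right shifts until 1
`tally` takes the values: 0 → 1 → 2 → 3 → 4

Answer: 4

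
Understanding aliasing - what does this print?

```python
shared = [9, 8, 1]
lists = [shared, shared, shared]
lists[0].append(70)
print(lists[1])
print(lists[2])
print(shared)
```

Key concept: list of same reference.
Step by step:
`shared = [9, 8, 1]` → shared = [9, 8, 1]
`lists = [shared, shared, shared]` → lists = [[9, 8, 1], [9, 8, 1], [9, 8, 1]]
`lists[0].append(70)` → shared = [9, 8, 1, 70]; lists = [[9, 8, 1, 70], [9, 8, 1, 70], [9, 8, 1, 70]]
`print(lists[1])` → prints [9, 8, 1, 70]
`print(lists[2])` → prints [9, 8, 1, 70]
`print(shared)` → prints [9, 8, 1, 70]

Answer:
[9, 8, 1, 70]
[9, 8, 1, 70]
[9, 8, 1, 70]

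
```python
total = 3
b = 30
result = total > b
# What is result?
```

Trace:
`total = 3` → total = 3
`b = 30` → b = 30
`result = total > b` → result = False
So result = False

Answer: False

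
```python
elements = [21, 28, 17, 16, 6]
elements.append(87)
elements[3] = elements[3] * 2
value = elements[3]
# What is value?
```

Trace:
`elements = [21, 28, 17, 16, 6]` → elements = [21, 28, 17, 16, 6]
`elements.append(87)` → elements = [21, 28, 17, 16, 6, 87]
`elements[3] = elements[3] * 2` → elements = [21, 28, 17, 32, 6, 87]
`value = elements[3]` → value = 32
So value = 32

Answer: 32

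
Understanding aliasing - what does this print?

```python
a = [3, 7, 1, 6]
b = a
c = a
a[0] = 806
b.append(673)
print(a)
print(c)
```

Key concept: multiple aliases.
Step by step:
`a = [3, 7, 1, 6]` → a = [3, 7, 1, 6]
`b = a` → b = [3, 7, 1, 6] (same object as a)
`c = a` → c = [3, 7, 1, 6] (same object as a, b)
`a[0] = 806` → a = [806, 7, 1, 6] (same object as b, c); b = [806, 7, 1, 6] (same object as a, c); c = [806, 7, 1, 6] (same object as a, b)
`b.append(673)` → a = [806, 7, 1, 6, 673] (same object as b, c); b = [806, 7, 1, 6, 673] (same object as a, c); c = [806, 7, 1, 6, 673] (same object as a, b)
`print(a)` → prints [806, 7, 1, 6, 673]
`print(c)` → prints [806, 7, 1, 6, 673]

Answer:
[806, 7, 1, 6, 673]
[806, 7, 1, 6, 673]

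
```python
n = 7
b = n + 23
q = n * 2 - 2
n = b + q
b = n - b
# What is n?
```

Trace:
`n = 7` → n = 7
`b = n + 23` → b = 30
`q = n * 2 - 2` → q = 12
`n = b + q` → n = 42
`b = n - b` → b = 12
So n = 42

Answer: 42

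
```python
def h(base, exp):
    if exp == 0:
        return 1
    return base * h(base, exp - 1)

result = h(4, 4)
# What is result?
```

h(4, 4) = 4 * 4 * 4 * 4 = 256

Answer: 256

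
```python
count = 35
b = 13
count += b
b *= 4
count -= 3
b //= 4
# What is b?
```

Trace:
`count = 35` → count = 35
`b = 13` → b = 13
`count += b` → count = 48
`b *= 4` → b = 52
`count -= 3` → count = 45
`b //= 4` → b = 13
So b = 13

Answer: 13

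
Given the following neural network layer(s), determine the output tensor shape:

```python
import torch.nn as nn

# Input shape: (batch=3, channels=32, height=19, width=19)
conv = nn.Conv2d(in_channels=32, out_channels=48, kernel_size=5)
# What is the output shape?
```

Input: (3, 32, 19, 19) -> Output: (3, 48, 15, 15)

Answer: (3, 48, 15, 15)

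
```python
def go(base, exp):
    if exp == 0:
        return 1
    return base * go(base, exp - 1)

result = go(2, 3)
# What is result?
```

go(2, 3) = 2 * 2 * 2 = 8

Answer: 8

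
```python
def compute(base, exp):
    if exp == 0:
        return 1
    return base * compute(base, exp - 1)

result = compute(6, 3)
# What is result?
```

compute(6, 3) = 6 * 6 * 6 = 216

Answer: 216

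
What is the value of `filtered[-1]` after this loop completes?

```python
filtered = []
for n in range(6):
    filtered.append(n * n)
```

Last element of squares 0 to 5
`filtered` takes the values: [] → [0] → [0, 1] → [0, 1, 4] → [0, 1, 4, 9] → [0, 1, 4, 9, 16] → [0, 1, 4, 9, 16, 25]
So `filtered[-1]` = 25

Answer: 25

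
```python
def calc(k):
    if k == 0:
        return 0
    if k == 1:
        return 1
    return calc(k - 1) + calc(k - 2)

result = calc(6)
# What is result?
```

Build up from base cases: calc(0)=0, calc(1)=1, calc(2)=1, calc(3)=2, calc(4)=3, calc(5)=5, calc(6)=8

Answer: 8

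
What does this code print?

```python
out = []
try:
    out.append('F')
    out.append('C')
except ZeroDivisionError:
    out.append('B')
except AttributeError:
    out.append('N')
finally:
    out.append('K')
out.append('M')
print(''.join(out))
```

Execution trace: 'F' (try body) → 'C' (try body, no exception) → 'K' (finally) → 'M' (after the try/except). Output: FCKM

Answer: FCKM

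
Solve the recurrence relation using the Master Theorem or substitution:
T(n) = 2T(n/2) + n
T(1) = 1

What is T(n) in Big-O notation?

By Master Theorem: a=2, b=2, f(n)=n. Since log_2(2) = 1 and f(n) = Θ(n^1), Case 2 applies. T(n) = O(n log n).

Answer: O(n log n)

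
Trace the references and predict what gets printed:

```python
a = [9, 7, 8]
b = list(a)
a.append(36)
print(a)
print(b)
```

Key concept: list() constructor creates copy.
Step by step:
`a = [9, 7, 8]` → a = [9, 7, 8]
`b = list(a)` → b = [9, 7, 8]
`a.append(36)` → a = [9, 7, 8, 36]
`print(a)` → prints [9, 7, 8, 36]
`print(b)` → prints [9, 7, 8]

Answer:
[9, 7, 8, 36]
[9, 7, 8]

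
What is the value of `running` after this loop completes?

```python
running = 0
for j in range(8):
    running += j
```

Sum of 0 to 7 = 28
`running` takes the values: 0 → 1 → 3 → 6 → 10 → 15 → 21 → 28

Answer: 28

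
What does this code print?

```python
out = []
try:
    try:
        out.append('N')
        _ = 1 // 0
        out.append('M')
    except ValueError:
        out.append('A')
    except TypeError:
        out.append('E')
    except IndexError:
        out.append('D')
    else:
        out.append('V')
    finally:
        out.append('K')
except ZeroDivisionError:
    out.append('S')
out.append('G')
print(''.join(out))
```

Execution trace: 'N' (try body) → 'K' (finally) → 'S' (outer except ZeroDivisionError) → 'G' (after the try/except). Output: NKSG

Answer: NKSG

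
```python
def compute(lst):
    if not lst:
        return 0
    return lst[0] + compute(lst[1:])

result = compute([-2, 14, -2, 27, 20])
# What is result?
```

(-2) + 14 + (-2) + 27 + 20 + 0 = 57

Answer: 57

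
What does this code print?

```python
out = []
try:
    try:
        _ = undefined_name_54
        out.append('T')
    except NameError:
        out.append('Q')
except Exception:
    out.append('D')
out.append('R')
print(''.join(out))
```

Execution trace: 'Q' (inner except NameError) → 'R' (after the try/except). Output: QR

Answer: QR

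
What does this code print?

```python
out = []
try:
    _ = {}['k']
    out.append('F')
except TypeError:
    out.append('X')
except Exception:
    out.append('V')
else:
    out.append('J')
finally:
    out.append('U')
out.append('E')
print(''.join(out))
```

Execution trace: 'V' (except Exception) → 'U' (finally) → 'E' (after the try/except). Output: VUE

Answer: VUE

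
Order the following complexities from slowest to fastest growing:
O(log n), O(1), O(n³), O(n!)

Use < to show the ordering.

Ordered by growth rate: O(1) < O(log n) < O(n³) < O(n!)

Answer: O(1) < O(log n) < O(n³) < O(n!)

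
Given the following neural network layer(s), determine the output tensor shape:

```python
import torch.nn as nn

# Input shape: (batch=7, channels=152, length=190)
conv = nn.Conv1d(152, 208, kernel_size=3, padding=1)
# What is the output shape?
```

Input: (7, 152, 190) -> Output: (7, 208, 190)

Answer: (7, 208, 190)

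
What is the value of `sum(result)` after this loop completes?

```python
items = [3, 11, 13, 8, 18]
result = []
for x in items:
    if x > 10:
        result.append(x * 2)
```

Sum of doubled values > 10
`result` takes the values: [] → [22] → [22, 26] → [22, 26, 36]
So `sum(result)` = 84

Answer: 84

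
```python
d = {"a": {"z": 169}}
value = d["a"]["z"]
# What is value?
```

Trace:
`d = {"a": {"z": 169}}` → d = {'a': {'z': 169}}
`value = d["a"]["z"]` → value = 169
So value = 169

Answer: 169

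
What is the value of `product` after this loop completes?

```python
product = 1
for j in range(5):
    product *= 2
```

2^5 = 32
`product` takes the values: 1 → 2 → 4 → 8 → 16 → 32

Answer: 32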